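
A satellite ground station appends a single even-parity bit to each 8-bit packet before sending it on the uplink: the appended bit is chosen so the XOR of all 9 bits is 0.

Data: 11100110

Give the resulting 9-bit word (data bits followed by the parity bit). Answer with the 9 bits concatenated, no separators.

XOR of the 8 data bits: 1⊕1⊕1⊕0⊕0⊕1⊕1⊕0 = 1
Parity bit = 1 (so all 9 bits XOR to 0).

111001101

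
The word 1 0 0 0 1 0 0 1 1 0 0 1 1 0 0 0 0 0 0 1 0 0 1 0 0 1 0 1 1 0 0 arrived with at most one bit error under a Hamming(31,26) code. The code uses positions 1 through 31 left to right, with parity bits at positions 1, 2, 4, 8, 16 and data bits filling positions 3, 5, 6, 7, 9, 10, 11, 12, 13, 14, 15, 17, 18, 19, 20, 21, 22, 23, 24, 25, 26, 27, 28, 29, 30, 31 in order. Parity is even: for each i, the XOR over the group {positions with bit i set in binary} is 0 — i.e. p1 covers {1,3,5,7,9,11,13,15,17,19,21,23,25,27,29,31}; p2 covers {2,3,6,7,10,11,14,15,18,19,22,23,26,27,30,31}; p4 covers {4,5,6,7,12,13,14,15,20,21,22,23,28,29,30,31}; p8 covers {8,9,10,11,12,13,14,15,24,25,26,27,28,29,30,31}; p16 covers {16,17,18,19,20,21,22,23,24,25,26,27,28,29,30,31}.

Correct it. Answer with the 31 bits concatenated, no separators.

1000100110011000000100100100100

s1 (pos 1,3,5,7,9,11,13,15,17,19,21,23,25,27,29,31): 1⊕0⊕1⊕0⊕1⊕0⊕1⊕0⊕0⊕0⊕0⊕1⊕0⊕0⊕1⊕0 = 0
s2 (pos 2,3,6,7,10,11,14,15,18,19,22,23,26,27,30,31): 0⊕0⊕0⊕0⊕0⊕0⊕0⊕0⊕0⊕0⊕0⊕1⊕1⊕0⊕0⊕0 = 0
s4 (pos 4,5,6,7,12,13,14,15,20,21,22,23,28,29,30,31): 0⊕1⊕0⊕0⊕1⊕1⊕0⊕0⊕1⊕0⊕0⊕1⊕1⊕1⊕0⊕0 = 1
s8 (pos 8,9,10,11,12,13,14,15,24,25,26,27,28,29,30,31): 1⊕1⊕0⊕0⊕1⊕1⊕0⊕0⊕0⊕0⊕1⊕0⊕1⊕1⊕0⊕0 = 1
s16 (pos 16,17,18,19,20,21,22,23,24,25,26,27,28,29,30,31): 0⊕0⊕0⊕0⊕1⊕0⊕0⊕1⊕0⊕0⊕1⊕0⊕1⊕1⊕0⊕0 = 1
Syndrome s16…s1 = 11100 → error at position 28.
Flip position 28: 1000100110011000000100100101100 → 1000100110011000000100100100100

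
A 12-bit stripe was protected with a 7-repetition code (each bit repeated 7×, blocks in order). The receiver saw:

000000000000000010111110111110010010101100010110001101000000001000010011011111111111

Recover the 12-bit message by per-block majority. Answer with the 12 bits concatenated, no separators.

001100000011

Block 1 (0000000): 0 ones → 0
Block 2 (0000000): 0 ones → 0
Block 3 (0010111): 4 ones → 1
Block 4 (1101111): 6 ones → 1
Block 5 (1001001): 3 ones → 0
Block 6 (0101100): 3 ones → 0
Block 7 (0101100): 3 ones → 0
Block 8 (0110100): 3 ones → 0
Block 9 (0000001): 1 one → 0
Block 10 (0000100): 1 one → 0
Block 11 (1101111): 6 ones → 1
Block 12 (1111111): 7 ones → 1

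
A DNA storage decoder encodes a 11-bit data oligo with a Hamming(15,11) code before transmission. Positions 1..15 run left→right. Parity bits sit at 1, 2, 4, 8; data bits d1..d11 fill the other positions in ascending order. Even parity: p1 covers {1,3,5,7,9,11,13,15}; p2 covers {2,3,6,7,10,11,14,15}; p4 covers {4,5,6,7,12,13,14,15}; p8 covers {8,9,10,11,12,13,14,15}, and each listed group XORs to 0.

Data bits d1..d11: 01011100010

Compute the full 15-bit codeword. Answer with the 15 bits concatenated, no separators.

110110111100010

Place data at non-parity positions: p1 p2 0 p4 1 0 1 p8 1 1 0 0 0 1 0
p1 (pos 1,3,5,7,9,11,13,15): XOR of data positions = 0⊕1⊕1⊕1⊕0⊕0⊕0 = 1
p2 (pos 2,3,6,7,10,11,14,15): XOR of data positions = 0⊕0⊕1⊕1⊕0⊕1⊕0 = 1
p4 (pos 4,5,6,7,12,13,14,15): XOR of data positions = 1⊕0⊕1⊕0⊕0⊕1⊕0 = 1
p8 (pos 8,9,10,11,12,13,14,15): XOR of data positions = 1⊕1⊕0⊕0⊕0⊕1⊕0 = 1
Codeword: 110110111100010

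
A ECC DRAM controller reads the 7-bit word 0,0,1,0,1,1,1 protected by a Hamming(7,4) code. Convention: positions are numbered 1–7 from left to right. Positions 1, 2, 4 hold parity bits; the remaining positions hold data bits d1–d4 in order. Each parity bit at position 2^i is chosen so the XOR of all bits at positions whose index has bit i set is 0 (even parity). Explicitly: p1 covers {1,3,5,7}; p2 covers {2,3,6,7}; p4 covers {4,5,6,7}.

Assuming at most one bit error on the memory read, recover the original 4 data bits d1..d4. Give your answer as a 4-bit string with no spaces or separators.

s1 (pos 1,3,5,7): 0⊕1⊕1⊕1 = 1
s2 (pos 2,3,6,7): 0⊕1⊕1⊕1 = 1
s4 (pos 4,5,6,7): 0⊕1⊕1⊕1 = 1
Syndrome s4…s1 = 111 → error at position 7.
Flip position 7: 0010111 → 0010110
Read data bits from positions 3,5,6,7: 1110

1110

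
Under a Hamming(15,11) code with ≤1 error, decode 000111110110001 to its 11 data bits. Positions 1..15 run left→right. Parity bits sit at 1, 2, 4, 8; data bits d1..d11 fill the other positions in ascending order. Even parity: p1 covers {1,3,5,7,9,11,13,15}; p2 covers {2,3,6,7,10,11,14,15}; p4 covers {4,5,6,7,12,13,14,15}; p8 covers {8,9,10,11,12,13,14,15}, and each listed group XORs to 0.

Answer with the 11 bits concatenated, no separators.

01010110001

s1 (pos 1,3,5,7,9,11,13,15): 0⊕0⊕1⊕1⊕0⊕1⊕0⊕1 = 0
s2 (pos 2,3,6,7,10,11,14,15): 0⊕0⊕1⊕1⊕1⊕1⊕0⊕1 = 1
s4 (pos 4,5,6,7,12,13,14,15): 1⊕1⊕1⊕1⊕0⊕0⊕0⊕1 = 1
s8 (pos 8,9,10,11,12,13,14,15): 1⊕0⊕1⊕1⊕0⊕0⊕0⊕1 = 0
Syndrome s8…s1 = 0110 → error at position 6.
Flip position 6: 000111110110001 → 000110110110001
Read data bits from positions 3,5,6,7,9,10,11,12,13,14,15: 01010110001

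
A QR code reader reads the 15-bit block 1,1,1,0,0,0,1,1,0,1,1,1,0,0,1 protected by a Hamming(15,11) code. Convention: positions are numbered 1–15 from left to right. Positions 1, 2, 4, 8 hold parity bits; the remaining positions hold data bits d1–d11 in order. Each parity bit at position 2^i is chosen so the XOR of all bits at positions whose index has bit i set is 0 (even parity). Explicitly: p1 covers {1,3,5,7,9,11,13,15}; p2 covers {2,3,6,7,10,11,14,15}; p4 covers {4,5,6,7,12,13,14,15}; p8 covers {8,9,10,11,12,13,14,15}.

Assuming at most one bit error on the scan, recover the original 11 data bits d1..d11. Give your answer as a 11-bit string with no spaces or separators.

s1 (pos 1,3,5,7,9,11,13,15): 1⊕1⊕0⊕1⊕0⊕1⊕0⊕1 = 1
s2 (pos 2,3,6,7,10,11,14,15): 1⊕1⊕0⊕1⊕1⊕1⊕0⊕1 = 0
s4 (pos 4,5,6,7,12,13,14,15): 0⊕0⊕0⊕1⊕1⊕0⊕0⊕1 = 1
s8 (pos 8,9,10,11,12,13,14,15): 1⊕0⊕1⊕1⊕1⊕0⊕0⊕1 = 1
Syndrome s8…s1 = 1101 → error at position 13.
Flip position 13: 111000110111001 → 111000110111101
Read data bits from positions 3,5,6,7,9,10,11,12,13,14,15: 10010111101

10010111101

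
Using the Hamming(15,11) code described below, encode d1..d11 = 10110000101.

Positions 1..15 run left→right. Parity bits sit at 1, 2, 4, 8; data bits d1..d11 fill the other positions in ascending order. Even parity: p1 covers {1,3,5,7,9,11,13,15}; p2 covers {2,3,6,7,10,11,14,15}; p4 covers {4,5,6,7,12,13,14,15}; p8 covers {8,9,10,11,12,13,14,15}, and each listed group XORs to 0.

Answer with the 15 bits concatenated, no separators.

Place data at non-parity positions: p1 p2 1 p4 0 1 1 p8 0 0 0 0 1 0 1
p1 (pos 1,3,5,7,9,11,13,15): XOR of data positions = 1⊕0⊕1⊕0⊕0⊕1⊕1 = 0
p2 (pos 2,3,6,7,10,11,14,15): XOR of data positions = 1⊕1⊕1⊕0⊕0⊕0⊕1 = 0
p4 (pos 4,5,6,7,12,13,14,15): XOR of data positions = 0⊕1⊕1⊕0⊕1⊕0⊕1 = 0
p8 (pos 8,9,10,11,12,13,14,15): XOR of data positions = 0⊕0⊕0⊕0⊕1⊕0⊕1 = 0
Codeword: 001001100000101

001001100000101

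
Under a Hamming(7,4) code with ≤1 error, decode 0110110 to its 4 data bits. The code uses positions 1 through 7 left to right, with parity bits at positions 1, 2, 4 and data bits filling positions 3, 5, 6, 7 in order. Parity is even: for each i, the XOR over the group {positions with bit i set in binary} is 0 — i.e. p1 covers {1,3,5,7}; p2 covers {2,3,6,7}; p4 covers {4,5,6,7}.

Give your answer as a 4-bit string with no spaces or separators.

1110

s1 (pos 1,3,5,7): 0⊕1⊕1⊕0 = 0
s2 (pos 2,3,6,7): 1⊕1⊕1⊕0 = 1
s4 (pos 4,5,6,7): 0⊕1⊕1⊕0 = 0
Syndrome s4…s1 = 010 → error at position 2.
Flip position 2: 0110110 → 0010110
Read data bits from positions 3,5,6,7: 1110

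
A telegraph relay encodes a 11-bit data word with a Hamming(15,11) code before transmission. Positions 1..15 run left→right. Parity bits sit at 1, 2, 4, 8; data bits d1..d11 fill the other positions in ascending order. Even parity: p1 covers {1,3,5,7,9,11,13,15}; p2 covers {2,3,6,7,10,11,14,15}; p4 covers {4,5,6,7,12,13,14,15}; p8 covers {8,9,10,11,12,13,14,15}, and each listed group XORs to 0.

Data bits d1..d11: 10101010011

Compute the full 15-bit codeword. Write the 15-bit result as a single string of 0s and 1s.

Place data at non-parity positions: p1 p2 1 p4 0 1 0 p8 1 0 1 0 0 1 1
p1 (pos 1,3,5,7,9,11,13,15): XOR of data positions = 1⊕0⊕0⊕1⊕1⊕0⊕1 = 0
p2 (pos 2,3,6,7,10,11,14,15): XOR of data positions = 1⊕1⊕0⊕0⊕1⊕1⊕1 = 1
p4 (pos 4,5,6,7,12,13,14,15): XOR of data positions = 0⊕1⊕0⊕0⊕0⊕1⊕1 = 1
p8 (pos 8,9,10,11,12,13,14,15): XOR of data positions = 1⊕0⊕1⊕0⊕0⊕1⊕1 = 0
Codeword: 011101001010011

011101001010011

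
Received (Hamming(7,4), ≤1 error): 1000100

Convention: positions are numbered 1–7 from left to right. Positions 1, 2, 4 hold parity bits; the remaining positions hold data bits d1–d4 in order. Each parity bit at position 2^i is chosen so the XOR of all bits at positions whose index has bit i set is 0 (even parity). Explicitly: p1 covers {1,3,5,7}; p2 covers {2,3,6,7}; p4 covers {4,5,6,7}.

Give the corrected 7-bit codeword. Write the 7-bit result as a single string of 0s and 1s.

s1 (pos 1,3,5,7): 1⊕0⊕1⊕0 = 0
s2 (pos 2,3,6,7): 0⊕0⊕0⊕0 = 0
s4 (pos 4,5,6,7): 0⊕1⊕0⊕0 = 1
Syndrome s4…s1 = 100 → error at position 4.
Flip position 4: 1000100 → 1001100

1001100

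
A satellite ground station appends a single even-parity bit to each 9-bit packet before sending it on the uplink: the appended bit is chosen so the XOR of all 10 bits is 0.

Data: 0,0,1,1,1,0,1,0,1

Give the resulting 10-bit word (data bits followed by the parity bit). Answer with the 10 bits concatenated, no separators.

0011101011

XOR of the 9 data bits: 0⊕0⊕1⊕1⊕1⊕0⊕1⊕0⊕1 = 1
Parity bit = 1 (so all 10 bits XOR to 0).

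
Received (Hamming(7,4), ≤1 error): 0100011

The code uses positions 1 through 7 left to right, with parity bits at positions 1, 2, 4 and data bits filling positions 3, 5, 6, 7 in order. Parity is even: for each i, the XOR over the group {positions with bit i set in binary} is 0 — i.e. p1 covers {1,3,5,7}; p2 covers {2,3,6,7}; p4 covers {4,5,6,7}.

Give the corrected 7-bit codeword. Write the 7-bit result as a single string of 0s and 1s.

s1 (pos 1,3,5,7): 0⊕0⊕0⊕1 = 1
s2 (pos 2,3,6,7): 1⊕0⊕1⊕1 = 1
s4 (pos 4,5,6,7): 0⊕0⊕1⊕1 = 0
Syndrome s4…s1 = 011 → error at position 3.
Flip position 3: 0100011 → 0110011

0110011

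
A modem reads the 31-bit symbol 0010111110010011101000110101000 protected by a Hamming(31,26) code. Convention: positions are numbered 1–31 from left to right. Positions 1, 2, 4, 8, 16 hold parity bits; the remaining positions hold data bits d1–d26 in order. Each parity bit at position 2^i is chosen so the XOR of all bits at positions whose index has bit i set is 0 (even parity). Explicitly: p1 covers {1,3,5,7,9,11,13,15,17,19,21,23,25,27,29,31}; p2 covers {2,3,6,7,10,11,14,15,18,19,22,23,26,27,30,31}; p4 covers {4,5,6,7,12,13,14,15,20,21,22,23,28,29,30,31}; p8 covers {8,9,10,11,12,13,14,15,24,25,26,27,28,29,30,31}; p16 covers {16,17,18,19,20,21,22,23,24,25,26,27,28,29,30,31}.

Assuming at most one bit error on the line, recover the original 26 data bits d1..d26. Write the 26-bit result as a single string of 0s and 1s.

s1 (pos 1,3,5,7,9,11,13,15,17,19,21,23,25,27,29,31): 0⊕1⊕1⊕1⊕1⊕0⊕0⊕1⊕1⊕1⊕0⊕1⊕0⊕0⊕0⊕0 = 0
s2 (pos 2,3,6,7,10,11,14,15,18,19,22,23,26,27,30,31): 0⊕1⊕1⊕1⊕0⊕0⊕0⊕1⊕0⊕1⊕0⊕1⊕1⊕0⊕0⊕0 = 1
s4 (pos 4,5,6,7,12,13,14,15,20,21,22,23,28,29,30,31): 0⊕1⊕1⊕1⊕1⊕0⊕0⊕1⊕0⊕0⊕0⊕1⊕1⊕0⊕0⊕0 = 1
s8 (pos 8,9,10,11,12,13,14,15,24,25,26,27,28,29,30,31): 1⊕1⊕0⊕0⊕1⊕0⊕0⊕1⊕1⊕0⊕1⊕0⊕1⊕0⊕0⊕0 = 1
s16 (pos 16,17,18,19,20,21,22,23,24,25,26,27,28,29,30,31): 1⊕1⊕0⊕1⊕0⊕0⊕0⊕1⊕1⊕0⊕1⊕0⊕1⊕0⊕0⊕0 = 1
Syndrome s16…s1 = 11110 → error at position 30.
Flip position 30: 0010111110010011101000110101000 → 0010111110010011101000110101010
Read data bits from positions 3,5,6,7,9,10,11,12,13,14,15,17,18,19,20,21,22,23,24,25,26,27,28,29,30,31: 11111001001101000110101010

11111001001101000110101010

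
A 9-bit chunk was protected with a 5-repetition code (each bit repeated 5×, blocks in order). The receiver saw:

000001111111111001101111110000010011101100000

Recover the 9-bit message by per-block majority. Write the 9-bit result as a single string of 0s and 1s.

011010010

Block 1 (00000): 0 ones → 0
Block 2 (11111): 5 ones → 1
Block 3 (11111): 5 ones → 1
Block 4 (00110): 2 ones → 0
Block 5 (11111): 5 ones → 1
Block 6 (10000): 1 one → 0
Block 7 (01001): 2 ones → 0
Block 8 (11011): 4 ones → 1
Block 9 (00000): 0 ones → 0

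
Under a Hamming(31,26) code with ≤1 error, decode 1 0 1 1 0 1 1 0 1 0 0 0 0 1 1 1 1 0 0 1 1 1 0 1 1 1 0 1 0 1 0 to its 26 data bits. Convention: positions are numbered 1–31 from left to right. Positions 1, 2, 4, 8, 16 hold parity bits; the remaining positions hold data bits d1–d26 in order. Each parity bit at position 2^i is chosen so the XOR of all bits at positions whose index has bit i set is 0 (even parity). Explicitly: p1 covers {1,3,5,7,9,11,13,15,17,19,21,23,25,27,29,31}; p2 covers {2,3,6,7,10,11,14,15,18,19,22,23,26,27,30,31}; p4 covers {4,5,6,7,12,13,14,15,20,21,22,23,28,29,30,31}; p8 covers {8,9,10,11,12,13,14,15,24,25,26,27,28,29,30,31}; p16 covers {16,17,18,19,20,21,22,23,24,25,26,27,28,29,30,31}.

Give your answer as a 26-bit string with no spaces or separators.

10111000011100111011101010

s1 (pos 1,3,5,7,9,11,13,15,17,19,21,23,25,27,29,31): 1⊕1⊕0⊕1⊕1⊕0⊕0⊕1⊕1⊕0⊕1⊕0⊕1⊕0⊕0⊕0 = 0
s2 (pos 2,3,6,7,10,11,14,15,18,19,22,23,26,27,30,31): 0⊕1⊕1⊕1⊕0⊕0⊕1⊕1⊕0⊕0⊕1⊕0⊕1⊕0⊕1⊕0 = 0
s4 (pos 4,5,6,7,12,13,14,15,20,21,22,23,28,29,30,31): 1⊕0⊕1⊕1⊕0⊕0⊕1⊕1⊕1⊕1⊕1⊕0⊕1⊕0⊕1⊕0 = 0
s8 (pos 8,9,10,11,12,13,14,15,24,25,26,27,28,29,30,31): 0⊕1⊕0⊕0⊕0⊕0⊕1⊕1⊕1⊕1⊕1⊕0⊕1⊕0⊕1⊕0 = 0
s16 (pos 16,17,18,19,20,21,22,23,24,25,26,27,28,29,30,31): 1⊕1⊕0⊕0⊕1⊕1⊕1⊕0⊕1⊕1⊕1⊕0⊕1⊕0⊕1⊕0 = 0
Syndrome s16…s1 = 00000 → no error.
Read data bits from positions 3,5,6,7,9,10,11,12,13,14,15,17,18,19,20,21,22,23,24,25,26,27,28,29,30,31: 10111000011100111011101010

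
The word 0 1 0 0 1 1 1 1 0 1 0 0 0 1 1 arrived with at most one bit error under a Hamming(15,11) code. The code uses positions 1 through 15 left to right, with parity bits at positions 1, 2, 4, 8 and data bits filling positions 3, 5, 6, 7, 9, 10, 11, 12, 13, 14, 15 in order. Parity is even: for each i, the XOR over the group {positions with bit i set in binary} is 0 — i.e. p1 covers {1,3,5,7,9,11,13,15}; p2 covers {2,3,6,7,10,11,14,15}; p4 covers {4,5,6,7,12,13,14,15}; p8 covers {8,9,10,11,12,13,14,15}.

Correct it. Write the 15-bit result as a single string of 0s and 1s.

s1 (pos 1,3,5,7,9,11,13,15): 0⊕0⊕1⊕1⊕0⊕0⊕0⊕1 = 1
s2 (pos 2,3,6,7,10,11,14,15): 1⊕0⊕1⊕1⊕1⊕0⊕1⊕1 = 0
s4 (pos 4,5,6,7,12,13,14,15): 0⊕1⊕1⊕1⊕0⊕0⊕1⊕1 = 1
s8 (pos 8,9,10,11,12,13,14,15): 1⊕0⊕1⊕0⊕0⊕0⊕1⊕1 = 0
Syndrome s8…s1 = 0101 → error at position 5.
Flip position 5: 010011110100011 → 010001110100011

010001110100011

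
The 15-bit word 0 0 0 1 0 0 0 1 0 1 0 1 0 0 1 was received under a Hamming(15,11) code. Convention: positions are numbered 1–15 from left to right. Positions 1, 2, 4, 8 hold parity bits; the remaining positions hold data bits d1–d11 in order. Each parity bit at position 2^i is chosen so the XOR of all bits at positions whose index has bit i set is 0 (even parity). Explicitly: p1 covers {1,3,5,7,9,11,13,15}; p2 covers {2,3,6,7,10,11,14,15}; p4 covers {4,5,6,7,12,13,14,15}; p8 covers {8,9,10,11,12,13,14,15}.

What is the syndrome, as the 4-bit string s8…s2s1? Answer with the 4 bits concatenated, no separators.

s1 (pos 1,3,5,7,9,11,13,15): 0⊕0⊕0⊕0⊕0⊕0⊕0⊕1 = 1
s2 (pos 2,3,6,7,10,11,14,15): 0⊕0⊕0⊕0⊕1⊕0⊕0⊕1 = 0
s4 (pos 4,5,6,7,12,13,14,15): 1⊕0⊕0⊕0⊕1⊕0⊕0⊕1 = 1
s8 (pos 8,9,10,11,12,13,14,15): 1⊕0⊕1⊕0⊕1⊕0⊕0⊕1 = 0
Syndrome s8…s1 = 0101 → error at position 5.

0101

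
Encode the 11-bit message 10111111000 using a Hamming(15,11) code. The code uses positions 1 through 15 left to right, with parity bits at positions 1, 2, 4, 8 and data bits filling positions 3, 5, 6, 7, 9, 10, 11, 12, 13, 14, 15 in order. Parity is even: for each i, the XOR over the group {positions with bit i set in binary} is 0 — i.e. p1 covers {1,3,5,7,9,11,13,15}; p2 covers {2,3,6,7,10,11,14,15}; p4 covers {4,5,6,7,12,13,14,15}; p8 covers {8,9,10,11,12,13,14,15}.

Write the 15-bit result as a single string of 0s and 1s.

Place data at non-parity positions: p1 p2 1 p4 0 1 1 p8 1 1 1 1 0 0 0
p1 (pos 1,3,5,7,9,11,13,15): XOR of data positions = 1⊕0⊕1⊕1⊕1⊕0⊕0 = 0
p2 (pos 2,3,6,7,10,11,14,15): XOR of data positions = 1⊕1⊕1⊕1⊕1⊕0⊕0 = 1
p4 (pos 4,5,6,7,12,13,14,15): XOR of data positions = 0⊕1⊕1⊕1⊕0⊕0⊕0 = 1
p8 (pos 8,9,10,11,12,13,14,15): XOR of data positions = 1⊕1⊕1⊕1⊕0⊕0⊕0 = 0
Codeword: 011101101111000

011101101111000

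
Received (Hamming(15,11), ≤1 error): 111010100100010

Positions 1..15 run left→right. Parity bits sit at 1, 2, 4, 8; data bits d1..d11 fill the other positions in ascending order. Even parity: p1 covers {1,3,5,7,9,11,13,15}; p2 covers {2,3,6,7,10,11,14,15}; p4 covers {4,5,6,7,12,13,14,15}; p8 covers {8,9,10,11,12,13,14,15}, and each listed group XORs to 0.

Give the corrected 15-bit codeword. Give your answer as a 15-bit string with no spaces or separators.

s1 (pos 1,3,5,7,9,11,13,15): 1⊕1⊕1⊕1⊕0⊕0⊕0⊕0 = 0
s2 (pos 2,3,6,7,10,11,14,15): 1⊕1⊕0⊕1⊕1⊕0⊕1⊕0 = 1
s4 (pos 4,5,6,7,12,13,14,15): 0⊕1⊕0⊕1⊕0⊕0⊕1⊕0 = 1
s8 (pos 8,9,10,11,12,13,14,15): 0⊕0⊕1⊕0⊕0⊕0⊕1⊕0 = 0
Syndrome s8…s1 = 0110 → error at position 6.
Flip position 6: 111010100100010 → 111011100100010

111011100100010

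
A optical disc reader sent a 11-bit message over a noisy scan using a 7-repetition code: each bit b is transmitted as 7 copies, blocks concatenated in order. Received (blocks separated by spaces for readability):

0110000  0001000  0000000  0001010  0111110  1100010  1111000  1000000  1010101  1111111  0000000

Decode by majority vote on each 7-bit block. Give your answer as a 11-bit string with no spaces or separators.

00001010110

Block 1 (0110000): 2 ones → 0
Block 2 (0001000): 1 one → 0
Block 3 (0000000): 0 ones → 0
Block 4 (0001010): 2 ones → 0
Block 5 (0111110): 5 ones → 1
Block 6 (1100010): 3 ones → 0
Block 7 (1111000): 4 ones → 1
Block 8 (1000000): 1 one → 0
Block 9 (1010101): 4 ones → 1
Block 10 (1111111): 7 ones → 1
Block 11 (0000000): 0 ones → 0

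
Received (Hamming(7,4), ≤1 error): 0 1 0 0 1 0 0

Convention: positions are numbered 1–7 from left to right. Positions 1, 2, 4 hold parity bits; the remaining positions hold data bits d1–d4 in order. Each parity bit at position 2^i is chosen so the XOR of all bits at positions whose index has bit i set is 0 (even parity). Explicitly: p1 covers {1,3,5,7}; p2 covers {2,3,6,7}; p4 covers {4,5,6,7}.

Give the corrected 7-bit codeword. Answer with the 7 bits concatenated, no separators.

s1 (pos 1,3,5,7): 0⊕0⊕1⊕0 = 1
s2 (pos 2,3,6,7): 1⊕0⊕0⊕0 = 1
s4 (pos 4,5,6,7): 0⊕1⊕0⊕0 = 1
Syndrome s4…s1 = 111 → error at position 7.
Flip position 7: 0100100 → 0100101

0100101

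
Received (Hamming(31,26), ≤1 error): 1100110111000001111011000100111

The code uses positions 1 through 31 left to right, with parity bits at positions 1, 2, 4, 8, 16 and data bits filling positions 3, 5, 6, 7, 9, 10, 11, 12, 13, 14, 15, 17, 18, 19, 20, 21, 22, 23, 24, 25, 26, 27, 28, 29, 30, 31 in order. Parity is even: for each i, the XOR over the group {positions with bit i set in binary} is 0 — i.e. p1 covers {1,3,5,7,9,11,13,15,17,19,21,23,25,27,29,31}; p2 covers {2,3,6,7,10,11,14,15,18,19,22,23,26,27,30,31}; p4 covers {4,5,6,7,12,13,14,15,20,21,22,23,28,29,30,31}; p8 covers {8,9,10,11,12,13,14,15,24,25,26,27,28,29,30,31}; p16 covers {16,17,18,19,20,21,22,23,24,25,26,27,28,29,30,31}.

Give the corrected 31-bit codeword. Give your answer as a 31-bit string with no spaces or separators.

1100110111000101111011000100111

s1 (pos 1,3,5,7,9,11,13,15,17,19,21,23,25,27,29,31): 1⊕0⊕1⊕0⊕1⊕0⊕0⊕0⊕1⊕1⊕1⊕0⊕0⊕0⊕1⊕1 = 0
s2 (pos 2,3,6,7,10,11,14,15,18,19,22,23,26,27,30,31): 1⊕0⊕1⊕0⊕1⊕0⊕0⊕0⊕1⊕1⊕1⊕0⊕1⊕0⊕1⊕1 = 1
s4 (pos 4,5,6,7,12,13,14,15,20,21,22,23,28,29,30,31): 0⊕1⊕1⊕0⊕0⊕0⊕0⊕0⊕0⊕1⊕1⊕0⊕0⊕1⊕1⊕1 = 1
s8 (pos 8,9,10,11,12,13,14,15,24,25,26,27,28,29,30,31): 1⊕1⊕1⊕0⊕0⊕0⊕0⊕0⊕0⊕0⊕1⊕0⊕0⊕1⊕1⊕1 = 1
s16 (pos 16,17,18,19,20,21,22,23,24,25,26,27,28,29,30,31): 1⊕1⊕1⊕1⊕0⊕1⊕1⊕0⊕0⊕0⊕1⊕0⊕0⊕1⊕1⊕1 = 0
Syndrome s16…s1 = 01110 → error at position 14.
Flip position 14: 1100110111000001111011000100111 → 1100110111000101111011000100111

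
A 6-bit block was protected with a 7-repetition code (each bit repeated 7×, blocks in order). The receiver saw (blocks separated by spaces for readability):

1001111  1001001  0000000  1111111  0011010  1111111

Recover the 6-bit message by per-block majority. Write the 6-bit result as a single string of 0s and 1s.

Block 1 (1001111): 5 ones → 1
Block 2 (1001001): 3 ones → 0
Block 3 (0000000): 0 ones → 0
Block 4 (1111111): 7 ones → 1
Block 5 (0011010): 3 ones → 0
Block 6 (1111111): 7 ones → 1

100101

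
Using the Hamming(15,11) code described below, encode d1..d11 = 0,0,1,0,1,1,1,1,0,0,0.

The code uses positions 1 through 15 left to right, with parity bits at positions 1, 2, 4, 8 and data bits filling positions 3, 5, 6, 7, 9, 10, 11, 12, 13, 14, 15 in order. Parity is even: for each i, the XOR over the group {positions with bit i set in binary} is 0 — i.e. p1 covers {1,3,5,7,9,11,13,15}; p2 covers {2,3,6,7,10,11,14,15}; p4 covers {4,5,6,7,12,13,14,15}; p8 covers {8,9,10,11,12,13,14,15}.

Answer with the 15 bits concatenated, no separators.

010001001111000

Place data at non-parity positions: p1 p2 0 p4 0 1 0 p8 1 1 1 1 0 0 0
p1 (pos 1,3,5,7,9,11,13,15): XOR of data positions = 0⊕0⊕0⊕1⊕1⊕0⊕0 = 0
p2 (pos 2,3,6,7,10,11,14,15): XOR of data positions = 0⊕1⊕0⊕1⊕1⊕0⊕0 = 1
p4 (pos 4,5,6,7,12,13,14,15): XOR of data positions = 0⊕1⊕0⊕1⊕0⊕0⊕0 = 0
p8 (pos 8,9,10,11,12,13,14,15): XOR of data positions = 1⊕1⊕1⊕1⊕0⊕0⊕0 = 0
Codeword: 010001001111000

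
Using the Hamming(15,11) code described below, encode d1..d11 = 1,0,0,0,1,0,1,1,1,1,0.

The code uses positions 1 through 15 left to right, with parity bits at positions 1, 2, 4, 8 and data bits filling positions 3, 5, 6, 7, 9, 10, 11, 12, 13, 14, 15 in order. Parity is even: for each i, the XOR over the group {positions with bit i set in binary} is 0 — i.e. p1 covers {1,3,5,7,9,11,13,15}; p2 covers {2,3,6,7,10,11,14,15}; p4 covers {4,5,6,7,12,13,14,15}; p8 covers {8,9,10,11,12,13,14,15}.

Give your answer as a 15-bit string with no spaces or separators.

Place data at non-parity positions: p1 p2 1 p4 0 0 0 p8 1 0 1 1 1 1 0
p1 (pos 1,3,5,7,9,11,13,15): XOR of data positions = 1⊕0⊕0⊕1⊕1⊕1⊕0 = 0
p2 (pos 2,3,6,7,10,11,14,15): XOR of data positions = 1⊕0⊕0⊕0⊕1⊕1⊕0 = 1
p4 (pos 4,5,6,7,12,13,14,15): XOR of data positions = 0⊕0⊕0⊕1⊕1⊕1⊕0 = 1
p8 (pos 8,9,10,11,12,13,14,15): XOR of data positions = 1⊕0⊕1⊕1⊕1⊕1⊕0 = 1
Codeword: 011100011011110

011100011011110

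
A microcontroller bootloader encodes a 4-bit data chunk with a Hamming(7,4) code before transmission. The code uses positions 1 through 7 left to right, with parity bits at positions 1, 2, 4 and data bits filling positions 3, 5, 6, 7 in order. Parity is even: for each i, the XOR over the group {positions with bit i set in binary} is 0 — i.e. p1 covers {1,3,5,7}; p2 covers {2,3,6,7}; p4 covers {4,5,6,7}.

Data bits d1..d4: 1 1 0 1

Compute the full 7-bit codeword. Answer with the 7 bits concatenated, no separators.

1010101

Place data at non-parity positions: p1 p2 1 p4 1 0 1
p1 (pos 1,3,5,7): XOR of data positions = 1⊕1⊕1 = 1
p2 (pos 2,3,6,7): XOR of data positions = 1⊕0⊕1 = 0
p4 (pos 4,5,6,7): XOR of data positions = 1⊕0⊕1 = 0
Codeword: 1010101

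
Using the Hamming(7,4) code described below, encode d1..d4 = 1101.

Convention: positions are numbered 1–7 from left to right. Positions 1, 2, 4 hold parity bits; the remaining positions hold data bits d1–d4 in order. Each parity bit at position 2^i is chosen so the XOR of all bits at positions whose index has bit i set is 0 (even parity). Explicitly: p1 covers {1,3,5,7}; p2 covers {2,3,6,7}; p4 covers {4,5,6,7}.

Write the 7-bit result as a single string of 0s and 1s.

1010101

Place data at non-parity positions: p1 p2 1 p4 1 0 1
p1 (pos 1,3,5,7): XOR of data positions = 1⊕1⊕1 = 1
p2 (pos 2,3,6,7): XOR of data positions = 1⊕0⊕1 = 0
p4 (pos 4,5,6,7): XOR of data positions = 1⊕0⊕1 = 0
Codeword: 1010101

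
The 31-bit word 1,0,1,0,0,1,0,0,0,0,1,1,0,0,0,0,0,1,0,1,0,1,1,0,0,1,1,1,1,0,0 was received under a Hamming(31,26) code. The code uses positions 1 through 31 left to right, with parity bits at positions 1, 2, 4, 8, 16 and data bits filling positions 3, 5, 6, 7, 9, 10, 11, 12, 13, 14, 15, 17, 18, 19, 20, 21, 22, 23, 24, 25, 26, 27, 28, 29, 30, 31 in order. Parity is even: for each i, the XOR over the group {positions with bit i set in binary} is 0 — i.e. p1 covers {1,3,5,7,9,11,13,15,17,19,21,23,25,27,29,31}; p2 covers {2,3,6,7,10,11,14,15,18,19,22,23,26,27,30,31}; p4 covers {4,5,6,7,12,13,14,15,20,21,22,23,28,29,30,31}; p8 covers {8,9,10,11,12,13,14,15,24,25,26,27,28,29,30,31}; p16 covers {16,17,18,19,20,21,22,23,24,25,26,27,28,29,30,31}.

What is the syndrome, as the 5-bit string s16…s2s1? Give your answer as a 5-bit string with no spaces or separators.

00100

s1 (pos 1,3,5,7,9,11,13,15,17,19,21,23,25,27,29,31): 1⊕1⊕0⊕0⊕0⊕1⊕0⊕0⊕0⊕0⊕0⊕1⊕0⊕1⊕1⊕0 = 0
s2 (pos 2,3,6,7,10,11,14,15,18,19,22,23,26,27,30,31): 0⊕1⊕1⊕0⊕0⊕1⊕0⊕0⊕1⊕0⊕1⊕1⊕1⊕1⊕0⊕0 = 0
s4 (pos 4,5,6,7,12,13,14,15,20,21,22,23,28,29,30,31): 0⊕0⊕1⊕0⊕1⊕0⊕0⊕0⊕1⊕0⊕1⊕1⊕1⊕1⊕0⊕0 = 1
s8 (pos 8,9,10,11,12,13,14,15,24,25,26,27,28,29,30,31): 0⊕0⊕0⊕1⊕1⊕0⊕0⊕0⊕0⊕0⊕1⊕1⊕1⊕1⊕0⊕0 = 0
s16 (pos 16,17,18,19,20,21,22,23,24,25,26,27,28,29,30,31): 0⊕0⊕1⊕0⊕1⊕0⊕1⊕1⊕0⊕0⊕1⊕1⊕1⊕1⊕0⊕0 = 0
Syndrome s16…s1 = 00100 → error at position 4.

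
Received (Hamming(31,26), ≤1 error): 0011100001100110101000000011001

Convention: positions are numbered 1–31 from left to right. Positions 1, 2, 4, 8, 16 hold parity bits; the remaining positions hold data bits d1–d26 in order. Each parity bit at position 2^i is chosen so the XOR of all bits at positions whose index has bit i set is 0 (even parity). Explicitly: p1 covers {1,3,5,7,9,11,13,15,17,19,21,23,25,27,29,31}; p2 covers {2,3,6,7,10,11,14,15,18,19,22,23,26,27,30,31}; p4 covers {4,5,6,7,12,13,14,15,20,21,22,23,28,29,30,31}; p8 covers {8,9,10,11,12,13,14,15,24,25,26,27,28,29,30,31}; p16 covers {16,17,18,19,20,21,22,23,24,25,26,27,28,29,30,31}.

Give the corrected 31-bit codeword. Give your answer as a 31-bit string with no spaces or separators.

0011100001100110101000010011001

s1 (pos 1,3,5,7,9,11,13,15,17,19,21,23,25,27,29,31): 0⊕1⊕1⊕0⊕0⊕1⊕0⊕1⊕1⊕1⊕0⊕0⊕0⊕1⊕0⊕1 = 0
s2 (pos 2,3,6,7,10,11,14,15,18,19,22,23,26,27,30,31): 0⊕1⊕0⊕0⊕1⊕1⊕1⊕1⊕0⊕1⊕0⊕0⊕0⊕1⊕0⊕1 = 0
s4 (pos 4,5,6,7,12,13,14,15,20,21,22,23,28,29,30,31): 1⊕1⊕0⊕0⊕0⊕0⊕1⊕1⊕0⊕0⊕0⊕0⊕1⊕0⊕0⊕1 = 0
s8 (pos 8,9,10,11,12,13,14,15,24,25,26,27,28,29,30,31): 0⊕0⊕1⊕1⊕0⊕0⊕1⊕1⊕0⊕0⊕0⊕1⊕1⊕0⊕0⊕1 = 1
s16 (pos 16,17,18,19,20,21,22,23,24,25,26,27,28,29,30,31): 0⊕1⊕0⊕1⊕0⊕0⊕0⊕0⊕0⊕0⊕0⊕1⊕1⊕0⊕0⊕1 = 1
Syndrome s16…s1 = 11000 → error at position 24.
Flip position 24: 0011100001100110101000000011001 → 0011100001100110101000010011001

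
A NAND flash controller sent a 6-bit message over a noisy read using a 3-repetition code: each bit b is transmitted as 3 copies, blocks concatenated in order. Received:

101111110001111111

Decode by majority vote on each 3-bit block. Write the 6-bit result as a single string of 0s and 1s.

111011

Block 1 (101): 2 ones → 1
Block 2 (111): 3 ones → 1
Block 3 (110): 2 ones → 1
Block 4 (001): 1 one → 0
Block 5 (111): 3 ones → 1
Block 6 (111): 3 ones → 1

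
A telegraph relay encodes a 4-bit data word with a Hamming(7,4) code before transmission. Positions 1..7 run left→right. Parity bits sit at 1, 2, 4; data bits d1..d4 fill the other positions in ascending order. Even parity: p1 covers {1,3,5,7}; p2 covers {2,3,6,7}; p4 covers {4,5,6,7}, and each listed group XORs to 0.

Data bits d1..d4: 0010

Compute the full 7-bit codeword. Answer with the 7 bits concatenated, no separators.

Place data at non-parity positions: p1 p2 0 p4 0 1 0
p1 (pos 1,3,5,7): XOR of data positions = 0⊕0⊕0 = 0
p2 (pos 2,3,6,7): XOR of data positions = 0⊕1⊕0 = 1
p4 (pos 4,5,6,7): XOR of data positions = 0⊕1⊕0 = 1
Codeword: 0101010

0101010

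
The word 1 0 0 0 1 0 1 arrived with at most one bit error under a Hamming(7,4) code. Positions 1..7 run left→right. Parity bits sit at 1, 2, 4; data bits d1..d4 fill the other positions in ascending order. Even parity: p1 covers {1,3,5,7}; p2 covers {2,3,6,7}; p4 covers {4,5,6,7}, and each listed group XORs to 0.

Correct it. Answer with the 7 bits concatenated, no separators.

1010101

s1 (pos 1,3,5,7): 1⊕0⊕1⊕1 = 1
s2 (pos 2,3,6,7): 0⊕0⊕0⊕1 = 1
s4 (pos 4,5,6,7): 0⊕1⊕0⊕1 = 0
Syndrome s4…s1 = 011 → error at position 3.
Flip position 3: 1000101 → 1010101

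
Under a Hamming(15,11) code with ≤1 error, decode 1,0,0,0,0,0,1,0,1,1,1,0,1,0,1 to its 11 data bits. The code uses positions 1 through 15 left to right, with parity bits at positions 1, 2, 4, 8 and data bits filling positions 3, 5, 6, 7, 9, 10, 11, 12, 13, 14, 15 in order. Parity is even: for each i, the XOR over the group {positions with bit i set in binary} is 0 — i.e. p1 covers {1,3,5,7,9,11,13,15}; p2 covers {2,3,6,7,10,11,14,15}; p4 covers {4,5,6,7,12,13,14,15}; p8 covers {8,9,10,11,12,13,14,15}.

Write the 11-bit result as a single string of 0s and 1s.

s1 (pos 1,3,5,7,9,11,13,15): 1⊕0⊕0⊕1⊕1⊕1⊕1⊕1 = 0
s2 (pos 2,3,6,7,10,11,14,15): 0⊕0⊕0⊕1⊕1⊕1⊕0⊕1 = 0
s4 (pos 4,5,6,7,12,13,14,15): 0⊕0⊕0⊕1⊕0⊕1⊕0⊕1 = 1
s8 (pos 8,9,10,11,12,13,14,15): 0⊕1⊕1⊕1⊕0⊕1⊕0⊕1 = 1
Syndrome s8…s1 = 1100 → error at position 12.
Flip position 12: 100000101110101 → 100000101111101
Read data bits from positions 3,5,6,7,9,10,11,12,13,14,15: 00011111101

00011111101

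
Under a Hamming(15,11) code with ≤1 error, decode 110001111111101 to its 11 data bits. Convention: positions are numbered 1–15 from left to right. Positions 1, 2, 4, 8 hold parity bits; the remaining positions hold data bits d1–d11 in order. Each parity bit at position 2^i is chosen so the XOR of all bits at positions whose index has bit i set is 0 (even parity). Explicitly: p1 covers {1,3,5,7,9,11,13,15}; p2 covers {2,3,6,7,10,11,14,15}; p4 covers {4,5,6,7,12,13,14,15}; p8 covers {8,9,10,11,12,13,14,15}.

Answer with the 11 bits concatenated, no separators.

00111110101

s1 (pos 1,3,5,7,9,11,13,15): 1⊕0⊕0⊕1⊕1⊕1⊕1⊕1 = 0
s2 (pos 2,3,6,7,10,11,14,15): 1⊕0⊕1⊕1⊕1⊕1⊕0⊕1 = 0
s4 (pos 4,5,6,7,12,13,14,15): 0⊕0⊕1⊕1⊕1⊕1⊕0⊕1 = 1
s8 (pos 8,9,10,11,12,13,14,15): 1⊕1⊕1⊕1⊕1⊕1⊕0⊕1 = 1
Syndrome s8…s1 = 1100 → error at position 12.
Flip position 12: 110001111111101 → 110001111110101
Read data bits from positions 3,5,6,7,9,10,11,12,13,14,15: 00111110101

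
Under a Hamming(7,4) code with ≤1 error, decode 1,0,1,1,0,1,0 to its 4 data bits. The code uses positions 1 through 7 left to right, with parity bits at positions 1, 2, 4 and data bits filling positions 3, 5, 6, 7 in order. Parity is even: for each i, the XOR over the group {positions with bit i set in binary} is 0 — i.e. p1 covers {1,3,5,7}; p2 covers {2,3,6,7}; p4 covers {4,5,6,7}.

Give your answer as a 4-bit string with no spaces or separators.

s1 (pos 1,3,5,7): 1⊕1⊕0⊕0 = 0
s2 (pos 2,3,6,7): 0⊕1⊕1⊕0 = 0
s4 (pos 4,5,6,7): 1⊕0⊕1⊕0 = 0
Syndrome s4…s1 = 000 → no error.
Read data bits from positions 3,5,6,7: 1010

1010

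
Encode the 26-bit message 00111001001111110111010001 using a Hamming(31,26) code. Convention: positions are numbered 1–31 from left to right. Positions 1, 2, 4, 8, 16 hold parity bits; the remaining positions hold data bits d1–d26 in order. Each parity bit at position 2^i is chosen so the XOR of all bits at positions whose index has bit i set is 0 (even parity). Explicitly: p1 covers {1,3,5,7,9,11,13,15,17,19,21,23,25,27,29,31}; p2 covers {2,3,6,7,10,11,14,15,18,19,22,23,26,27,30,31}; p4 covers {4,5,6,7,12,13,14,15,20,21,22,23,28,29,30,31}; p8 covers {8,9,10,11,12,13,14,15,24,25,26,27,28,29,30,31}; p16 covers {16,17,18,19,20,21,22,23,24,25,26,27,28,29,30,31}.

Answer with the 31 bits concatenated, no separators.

Place data at non-parity positions: p1 p2 0 p4 0 1 1 p8 1 0 0 1 0 0 1 p16 1 1 1 1 1 0 1 1 1 0 1 0 0 0 1
p1 (pos 1,3,5,7,9,11,13,15,17,19,21,23,25,27,29,31): XOR of data positions = 0⊕0⊕1⊕1⊕0⊕0⊕1⊕1⊕1⊕1⊕1⊕1⊕1⊕0⊕1 = 0
p2 (pos 2,3,6,7,10,11,14,15,18,19,22,23,26,27,30,31): XOR of data positions = 0⊕1⊕1⊕0⊕0⊕0⊕1⊕1⊕1⊕0⊕1⊕0⊕1⊕0⊕1 = 0
p4 (pos 4,5,6,7,12,13,14,15,20,21,22,23,28,29,30,31): XOR of data positions = 0⊕1⊕1⊕1⊕0⊕0⊕1⊕1⊕1⊕0⊕1⊕0⊕0⊕0⊕1 = 0
p8 (pos 8,9,10,11,12,13,14,15,24,25,26,27,28,29,30,31): XOR of data positions = 1⊕0⊕0⊕1⊕0⊕0⊕1⊕1⊕1⊕0⊕1⊕0⊕0⊕0⊕1 = 1
p16 (pos 16,17,18,19,20,21,22,23,24,25,26,27,28,29,30,31): XOR of data positions = 1⊕1⊕1⊕1⊕1⊕0⊕1⊕1⊕1⊕0⊕1⊕0⊕0⊕0⊕1 = 0
Codeword: 0000011110010010111110111010001

0000011110010010111110111010001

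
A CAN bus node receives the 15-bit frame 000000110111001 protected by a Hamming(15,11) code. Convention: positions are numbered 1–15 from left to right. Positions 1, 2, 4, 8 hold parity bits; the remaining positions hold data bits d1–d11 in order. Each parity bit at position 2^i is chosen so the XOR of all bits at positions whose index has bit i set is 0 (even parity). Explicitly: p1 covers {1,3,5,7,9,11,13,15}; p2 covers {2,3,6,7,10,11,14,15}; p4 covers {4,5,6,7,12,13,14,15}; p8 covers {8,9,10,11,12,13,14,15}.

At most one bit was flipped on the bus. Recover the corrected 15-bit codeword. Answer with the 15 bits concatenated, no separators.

000000110111101

s1 (pos 1,3,5,7,9,11,13,15): 0⊕0⊕0⊕1⊕0⊕1⊕0⊕1 = 1
s2 (pos 2,3,6,7,10,11,14,15): 0⊕0⊕0⊕1⊕1⊕1⊕0⊕1 = 0
s4 (pos 4,5,6,7,12,13,14,15): 0⊕0⊕0⊕1⊕1⊕0⊕0⊕1 = 1
s8 (pos 8,9,10,11,12,13,14,15): 1⊕0⊕1⊕1⊕1⊕0⊕0⊕1 = 1
Syndrome s8…s1 = 1101 → error at position 13.
Flip position 13: 000000110111001 → 000000110111101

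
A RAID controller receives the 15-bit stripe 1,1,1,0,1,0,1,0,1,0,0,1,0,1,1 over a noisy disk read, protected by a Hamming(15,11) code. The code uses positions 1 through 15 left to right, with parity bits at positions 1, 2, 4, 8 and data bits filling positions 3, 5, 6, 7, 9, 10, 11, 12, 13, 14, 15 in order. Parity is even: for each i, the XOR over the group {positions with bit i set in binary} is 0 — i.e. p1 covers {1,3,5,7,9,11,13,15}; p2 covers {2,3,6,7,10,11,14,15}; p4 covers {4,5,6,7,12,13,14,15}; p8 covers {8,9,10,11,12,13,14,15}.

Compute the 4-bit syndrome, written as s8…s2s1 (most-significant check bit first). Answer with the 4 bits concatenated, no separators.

0110

s1 (pos 1,3,5,7,9,11,13,15): 1⊕1⊕1⊕1⊕1⊕0⊕0⊕1 = 0
s2 (pos 2,3,6,7,10,11,14,15): 1⊕1⊕0⊕1⊕0⊕0⊕1⊕1 = 1
s4 (pos 4,5,6,7,12,13,14,15): 0⊕1⊕0⊕1⊕1⊕0⊕1⊕1 = 1
s8 (pos 8,9,10,11,12,13,14,15): 0⊕1⊕0⊕0⊕1⊕0⊕1⊕1 = 0
Syndrome s8…s1 = 0110 → error at position 6.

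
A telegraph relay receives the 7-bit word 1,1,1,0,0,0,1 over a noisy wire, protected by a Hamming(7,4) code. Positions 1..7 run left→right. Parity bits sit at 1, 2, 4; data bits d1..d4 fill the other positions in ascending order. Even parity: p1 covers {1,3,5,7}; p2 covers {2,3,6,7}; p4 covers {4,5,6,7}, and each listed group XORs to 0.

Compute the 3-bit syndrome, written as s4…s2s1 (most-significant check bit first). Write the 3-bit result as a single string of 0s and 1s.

s1 (pos 1,3,5,7): 1⊕1⊕0⊕1 = 1
s2 (pos 2,3,6,7): 1⊕1⊕0⊕1 = 1
s4 (pos 4,5,6,7): 0⊕0⊕0⊕1 = 1
Syndrome s4…s1 = 111 → error at position 7.

111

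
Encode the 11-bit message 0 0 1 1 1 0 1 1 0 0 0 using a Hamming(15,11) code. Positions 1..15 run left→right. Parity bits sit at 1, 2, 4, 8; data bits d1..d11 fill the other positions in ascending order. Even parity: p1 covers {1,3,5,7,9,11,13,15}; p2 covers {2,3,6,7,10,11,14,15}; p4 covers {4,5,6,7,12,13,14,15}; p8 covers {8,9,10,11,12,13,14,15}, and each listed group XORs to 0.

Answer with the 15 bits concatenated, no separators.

Place data at non-parity positions: p1 p2 0 p4 0 1 1 p8 1 0 1 1 0 0 0
p1 (pos 1,3,5,7,9,11,13,15): XOR of data positions = 0⊕0⊕1⊕1⊕1⊕0⊕0 = 1
p2 (pos 2,3,6,7,10,11,14,15): XOR of data positions = 0⊕1⊕1⊕0⊕1⊕0⊕0 = 1
p4 (pos 4,5,6,7,12,13,14,15): XOR of data positions = 0⊕1⊕1⊕1⊕0⊕0⊕0 = 1
p8 (pos 8,9,10,11,12,13,14,15): XOR of data positions = 1⊕0⊕1⊕1⊕0⊕0⊕0 = 1
Codeword: 110101111011000

110101111011000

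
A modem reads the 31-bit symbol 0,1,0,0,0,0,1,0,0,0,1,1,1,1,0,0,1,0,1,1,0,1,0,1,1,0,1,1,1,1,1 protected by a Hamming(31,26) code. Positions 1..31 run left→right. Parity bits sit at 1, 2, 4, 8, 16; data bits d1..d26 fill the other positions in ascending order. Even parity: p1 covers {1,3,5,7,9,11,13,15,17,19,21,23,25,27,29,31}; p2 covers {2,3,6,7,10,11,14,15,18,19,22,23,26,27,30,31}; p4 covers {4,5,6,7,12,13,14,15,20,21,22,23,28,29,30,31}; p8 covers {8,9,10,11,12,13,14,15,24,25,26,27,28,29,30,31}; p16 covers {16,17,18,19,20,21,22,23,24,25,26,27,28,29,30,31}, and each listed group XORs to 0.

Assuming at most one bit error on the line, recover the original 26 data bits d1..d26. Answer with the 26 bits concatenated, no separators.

s1 (pos 1,3,5,7,9,11,13,15,17,19,21,23,25,27,29,31): 0⊕0⊕0⊕1⊕0⊕1⊕1⊕0⊕1⊕1⊕0⊕0⊕1⊕1⊕1⊕1 = 1
s2 (pos 2,3,6,7,10,11,14,15,18,19,22,23,26,27,30,31): 1⊕0⊕0⊕1⊕0⊕1⊕1⊕0⊕0⊕1⊕1⊕0⊕0⊕1⊕1⊕1 = 1
s4 (pos 4,5,6,7,12,13,14,15,20,21,22,23,28,29,30,31): 0⊕0⊕0⊕1⊕1⊕1⊕1⊕0⊕1⊕0⊕1⊕0⊕1⊕1⊕1⊕1 = 0
s8 (pos 8,9,10,11,12,13,14,15,24,25,26,27,28,29,30,31): 0⊕0⊕0⊕1⊕1⊕1⊕1⊕0⊕1⊕1⊕0⊕1⊕1⊕1⊕1⊕1 = 1
s16 (pos 16,17,18,19,20,21,22,23,24,25,26,27,28,29,30,31): 0⊕1⊕0⊕1⊕1⊕0⊕1⊕0⊕1⊕1⊕0⊕1⊕1⊕1⊕1⊕1 = 1
Syndrome s16…s1 = 11011 → error at position 27.
Flip position 27: 0100001000111100101101011011111 → 0100001000111100101101011001111
Read data bits from positions 3,5,6,7,9,10,11,12,13,14,15,17,18,19,20,21,22,23,24,25,26,27,28,29,30,31: 00010011110101101011001111

00010011110101101011001111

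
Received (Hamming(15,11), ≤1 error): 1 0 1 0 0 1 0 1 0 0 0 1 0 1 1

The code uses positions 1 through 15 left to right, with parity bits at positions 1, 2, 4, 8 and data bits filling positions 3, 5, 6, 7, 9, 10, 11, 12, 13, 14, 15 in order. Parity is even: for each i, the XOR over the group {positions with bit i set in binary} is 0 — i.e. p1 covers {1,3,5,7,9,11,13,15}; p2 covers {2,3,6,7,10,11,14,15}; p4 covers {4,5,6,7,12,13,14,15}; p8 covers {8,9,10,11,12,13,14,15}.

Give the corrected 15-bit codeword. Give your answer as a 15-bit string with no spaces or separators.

s1 (pos 1,3,5,7,9,11,13,15): 1⊕1⊕0⊕0⊕0⊕0⊕0⊕1 = 1
s2 (pos 2,3,6,7,10,11,14,15): 0⊕1⊕1⊕0⊕0⊕0⊕1⊕1 = 0
s4 (pos 4,5,6,7,12,13,14,15): 0⊕0⊕1⊕0⊕1⊕0⊕1⊕1 = 0
s8 (pos 8,9,10,11,12,13,14,15): 1⊕0⊕0⊕0⊕1⊕0⊕1⊕1 = 0
Syndrome s8…s1 = 0001 → error at position 1.
Flip position 1: 101001010001011 → 001001010001011

001001010001011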